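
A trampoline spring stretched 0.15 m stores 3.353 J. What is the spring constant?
k = 2·PE/x² = 2·3.353/(0.15)² = 298.0 N/m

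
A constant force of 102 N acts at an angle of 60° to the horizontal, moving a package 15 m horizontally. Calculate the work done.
W = F·d·cosθ = (102)(15)cos(60°) = 765.0 J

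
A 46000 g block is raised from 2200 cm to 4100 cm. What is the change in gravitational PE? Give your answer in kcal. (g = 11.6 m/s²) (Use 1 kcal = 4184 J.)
Convert to SI: m = 46.0 kg, Δh = 19.0 m
ΔPE = mgΔh = (46.0)(11.6)(19.0) = 10138.4 J = 2.423 kcal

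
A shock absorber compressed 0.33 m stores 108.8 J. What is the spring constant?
k = 2·PE/x² = 2·108.8/(0.33)² = 1998 N/m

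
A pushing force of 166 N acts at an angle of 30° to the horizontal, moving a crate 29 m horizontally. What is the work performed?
W = F·d·cosθ = (166)(29)cos(30°) = 4169 J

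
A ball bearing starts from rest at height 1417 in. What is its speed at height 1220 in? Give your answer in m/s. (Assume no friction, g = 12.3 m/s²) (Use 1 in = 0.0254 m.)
Convert to SI: h₁−h₂ = 5.0038 m
mgh₁ = mgh₂ + ½mv² ⇒ v = √(2g(h₁−h₂)) = √(2·12.3·5.0038) = 11.09 m/s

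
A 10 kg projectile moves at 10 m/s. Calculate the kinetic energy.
KE = ½mv² = ½(10)(10)² = 500.0 J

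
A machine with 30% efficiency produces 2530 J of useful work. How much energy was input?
W_in = W_out/η = 2530/0.3 = 8433 J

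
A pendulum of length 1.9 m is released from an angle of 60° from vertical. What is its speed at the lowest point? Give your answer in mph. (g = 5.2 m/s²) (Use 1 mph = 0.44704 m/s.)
h = L(1 − cosθ) = 1.9(1 − cos60°) = 0.95 m
v = √(2gh) = √(2·5.2·0.95) = 3.14325 m/s = 7.031 mph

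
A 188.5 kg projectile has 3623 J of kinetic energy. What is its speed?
v = √(2·KE/m) = √(2·3623/188.5) = 6.2 m/s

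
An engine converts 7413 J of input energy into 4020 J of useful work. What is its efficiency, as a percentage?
η = W_out/W_in = 4020/7413 = 54.23%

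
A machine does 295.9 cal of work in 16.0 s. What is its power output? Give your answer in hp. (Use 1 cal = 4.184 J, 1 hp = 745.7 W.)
Convert to SI: W = 1238.05 J, t = 16.0 s
P = W/t = 1238.05/16.0 = 77.3779 W = 0.1038 hp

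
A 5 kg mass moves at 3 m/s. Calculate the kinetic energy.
KE = ½mv² = ½(5)(3)² = 22.5 J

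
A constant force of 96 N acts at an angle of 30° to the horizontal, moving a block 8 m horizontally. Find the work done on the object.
W = F·d·cosθ = (96)(8)cos(30°) = 665.1 J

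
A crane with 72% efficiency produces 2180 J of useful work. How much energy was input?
W_in = W_out/η = 2180/0.72 = 3028 J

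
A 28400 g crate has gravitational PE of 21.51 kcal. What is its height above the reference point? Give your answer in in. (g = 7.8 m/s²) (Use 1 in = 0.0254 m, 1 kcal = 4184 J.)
Convert to SI: m = 28.4 kg, PE = 89997.8 J
h = PE/(mg) = 89997.8/(28.4·7.8) = 406.274 m = 16000 in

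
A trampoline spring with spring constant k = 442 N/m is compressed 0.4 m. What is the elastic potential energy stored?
PE = ½kx² = ½(442)(0.4)² = 35.36 J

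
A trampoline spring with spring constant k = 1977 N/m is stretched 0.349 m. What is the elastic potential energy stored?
PE = ½kx² = ½(1977)(0.349)² = 120.4 J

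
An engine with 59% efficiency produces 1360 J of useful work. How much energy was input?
W_in = W_out/η = 1360/0.59 = 2305 J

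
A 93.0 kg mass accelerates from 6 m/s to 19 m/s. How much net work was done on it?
W = ΔKE = ½m(v₂² − v₁²) = ½(93.0)(19² − 6²) = 15112.5 J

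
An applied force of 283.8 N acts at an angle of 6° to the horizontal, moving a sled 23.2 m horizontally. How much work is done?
W = F·d·cosθ = (283.8)(23.2)cos(6°) = 6548 J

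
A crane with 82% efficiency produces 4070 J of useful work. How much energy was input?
W_in = W_out/η = 4070/0.82 = 4963 J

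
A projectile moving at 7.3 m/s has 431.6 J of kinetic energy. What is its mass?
m = 2·KE/v² = 2·431.6/(7.3)² = 16.2 kg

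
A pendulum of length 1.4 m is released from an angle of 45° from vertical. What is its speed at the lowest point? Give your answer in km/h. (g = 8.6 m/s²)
h = L(1 − cosθ) = 1.4(1 − cos45°) = 0.410051 m
v = √(2gh) = √(2·8.6·0.410051) = 2.65572 m/s = 9.561 km/h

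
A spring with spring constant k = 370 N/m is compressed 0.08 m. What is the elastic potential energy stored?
PE = ½kx² = ½(370)(0.08)² = 1.184 J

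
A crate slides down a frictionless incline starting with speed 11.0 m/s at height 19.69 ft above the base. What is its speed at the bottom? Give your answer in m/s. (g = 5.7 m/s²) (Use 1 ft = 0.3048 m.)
Convert to SI: v₀ = 11.0 m/s, h = 6.00151 m
½mv₀² + mgh = ½mv² ⇒ v = √(v₀² + 2gh) = √(11.0² + 2·5.7·6.00151) = 13.76 m/s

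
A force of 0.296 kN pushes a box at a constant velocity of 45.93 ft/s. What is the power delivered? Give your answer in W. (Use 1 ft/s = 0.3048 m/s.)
Convert to SI: F = 296.0 N, v = 13.9995 m/s
P = Fv = (296.0)(13.9995) = 4144 W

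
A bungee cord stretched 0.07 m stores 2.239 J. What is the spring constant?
k = 2·PE/x² = 2·2.239/(0.07)² = 913.9 N/m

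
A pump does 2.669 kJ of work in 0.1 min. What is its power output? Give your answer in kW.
Convert to SI: W = 2669.0 J, t = 6.0 s
P = W/t = 2669.0/6.0 = 444.833 W = 0.4448 kW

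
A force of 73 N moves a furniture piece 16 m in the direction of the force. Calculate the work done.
W = F·d = (73)(16) = 1168 J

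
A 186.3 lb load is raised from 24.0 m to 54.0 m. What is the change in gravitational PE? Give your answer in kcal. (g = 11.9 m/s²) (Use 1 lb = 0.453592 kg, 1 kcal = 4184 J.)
Convert to SI: m = 84.5042 kg, Δh = 30.0 m
ΔPE = mgΔh = (84.5042)(11.9)(30.0) = 30168.0 J = 7.21 kcal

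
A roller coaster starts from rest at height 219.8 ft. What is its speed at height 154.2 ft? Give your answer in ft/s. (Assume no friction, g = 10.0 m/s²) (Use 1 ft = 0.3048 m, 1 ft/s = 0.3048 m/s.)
Convert to SI: h₁−h₂ = 19.9949 m
mgh₁ = mgh₂ + ½mv² ⇒ v = √(2g(h₁−h₂)) = √(2·10.0·19.9949) = 19.9974 m/s = 65.61 ft/s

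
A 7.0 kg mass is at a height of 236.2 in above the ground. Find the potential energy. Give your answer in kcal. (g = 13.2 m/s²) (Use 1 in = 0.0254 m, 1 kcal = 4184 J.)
Convert to SI: m = 7.0 kg, h = 5.99948 m
PE = mgh = (7.0)(13.2)(5.99948) = 554.352 J = 0.1325 kcal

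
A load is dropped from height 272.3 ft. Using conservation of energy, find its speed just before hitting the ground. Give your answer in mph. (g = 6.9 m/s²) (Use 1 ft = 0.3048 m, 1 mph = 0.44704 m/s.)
Convert to SI: h = 82.997 m
mgh = ½mv² ⇒ v = √(2gh) = √(2·6.9·82.997) = 33.84316 m/s = 75.7 mph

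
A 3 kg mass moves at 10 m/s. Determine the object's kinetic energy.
KE = ½mv² = ½(3)(10)² = 150.0 J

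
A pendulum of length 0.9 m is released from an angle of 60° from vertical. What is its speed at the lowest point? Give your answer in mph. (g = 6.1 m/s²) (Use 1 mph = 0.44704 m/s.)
h = L(1 − cosθ) = 0.9(1 − cos60°) = 0.45 m
v = √(2gh) = √(2·6.1·0.45) = 2.34307 m/s = 5.241 mph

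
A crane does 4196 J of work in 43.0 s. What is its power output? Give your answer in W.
P = W/t = 4196.0/43.0 = 97.58 W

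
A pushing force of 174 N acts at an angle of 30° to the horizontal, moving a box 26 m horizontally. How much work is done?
W = F·d·cosθ = (174)(26)cos(30°) = 3918 J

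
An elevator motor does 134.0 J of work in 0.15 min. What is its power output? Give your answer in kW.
Convert to SI: W = 134.0 J, t = 9.0 s
P = W/t = 134.0/9.0 = 14.8889 W = 0.01489 kW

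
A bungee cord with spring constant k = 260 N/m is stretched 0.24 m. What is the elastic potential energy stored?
PE = ½kx² = ½(260)(0.24)² = 7.488 J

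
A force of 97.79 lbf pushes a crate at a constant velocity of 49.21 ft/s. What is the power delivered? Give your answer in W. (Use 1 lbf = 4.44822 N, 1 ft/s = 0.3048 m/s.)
Convert to SI: F = 434.991 N, v = 14.9992 m/s
P = Fv = (434.991)(14.9992) = 6525 W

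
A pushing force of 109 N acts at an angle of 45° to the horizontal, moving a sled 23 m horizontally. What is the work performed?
W = F·d·cosθ = (109)(23)cos(45°) = 1773 J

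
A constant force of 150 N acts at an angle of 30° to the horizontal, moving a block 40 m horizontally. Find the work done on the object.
W = F·d·cosθ = (150)(40)cos(30°) = 5196 J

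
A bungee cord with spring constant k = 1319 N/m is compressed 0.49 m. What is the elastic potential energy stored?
PE = ½kx² = ½(1319)(0.49)² = 158.3 J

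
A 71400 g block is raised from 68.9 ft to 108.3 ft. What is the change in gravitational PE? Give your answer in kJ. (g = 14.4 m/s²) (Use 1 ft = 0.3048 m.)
Convert to SI: m = 71.4 kg, Δh = 12.0091 m
ΔPE = mgΔh = (71.4)(14.4)(12.0091) = 12347.3 J = 12.35 kJ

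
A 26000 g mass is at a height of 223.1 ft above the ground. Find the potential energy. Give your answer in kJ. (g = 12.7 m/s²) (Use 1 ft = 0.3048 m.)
Convert to SI: m = 26.0 kg, h = 68.0009 m
PE = mgh = (26.0)(12.7)(68.0009) = 22453.9 J = 22.45 kJ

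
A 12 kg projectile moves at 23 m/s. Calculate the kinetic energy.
KE = ½mv² = ½(12)(23)² = 3174.0 J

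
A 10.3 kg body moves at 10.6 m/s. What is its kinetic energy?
KE = ½mv² = ½(10.3)(10.6)² = 578.7 J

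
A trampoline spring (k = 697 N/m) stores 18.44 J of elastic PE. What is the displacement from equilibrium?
x = √(2·PE/k) = √(2·18.44/697) = 0.23 m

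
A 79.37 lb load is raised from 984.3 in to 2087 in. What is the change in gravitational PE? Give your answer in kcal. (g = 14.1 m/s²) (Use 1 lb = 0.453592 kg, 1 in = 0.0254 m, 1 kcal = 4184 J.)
Convert to SI: m = 36.0016 kg, Δh = 28.0086 m
ΔPE = mgΔh = (36.0016)(14.1)(28.0086) = 14217.8 J = 3.398 kcal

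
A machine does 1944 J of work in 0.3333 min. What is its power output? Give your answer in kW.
Convert to SI: W = 1944.0 J, t = 19.998 s
P = W/t = 1944.0/19.998 = 97.2097 W = 0.09721 kW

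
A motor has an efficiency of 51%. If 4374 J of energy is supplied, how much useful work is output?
W_out = η·W_in = 0.51·4374 = 2230.74 J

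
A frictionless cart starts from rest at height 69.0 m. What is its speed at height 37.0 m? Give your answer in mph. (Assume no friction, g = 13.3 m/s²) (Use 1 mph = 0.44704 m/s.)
mgh₁ = mgh₂ + ½mv² ⇒ v = √(2g(h₁−h₂)) = √(2·13.3·32.0) = 29.1753 m/s = 65.26 mph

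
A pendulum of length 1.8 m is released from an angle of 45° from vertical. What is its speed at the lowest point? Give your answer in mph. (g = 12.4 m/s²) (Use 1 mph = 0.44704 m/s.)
h = L(1 − cosθ) = 1.8(1 − cos45°) = 0.527208 m
v = √(2gh) = √(2·12.4·0.527208) = 3.6159 m/s = 8.089 mph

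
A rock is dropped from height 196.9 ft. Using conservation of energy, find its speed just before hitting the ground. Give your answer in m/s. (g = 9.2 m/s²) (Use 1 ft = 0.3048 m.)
Convert to SI: h = 60.0151 m
mgh = ½mv² ⇒ v = √(2gh) = √(2·9.2·60.0151) = 33.23 m/s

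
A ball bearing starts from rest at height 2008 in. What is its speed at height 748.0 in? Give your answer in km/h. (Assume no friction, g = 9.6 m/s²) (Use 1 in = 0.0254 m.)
Convert to SI: h₁−h₂ = 32.004 m
mgh₁ = mgh₂ + ½mv² ⇒ v = √(2g(h₁−h₂)) = √(2·9.6·32.004) = 24.7886 m/s = 89.24 km/h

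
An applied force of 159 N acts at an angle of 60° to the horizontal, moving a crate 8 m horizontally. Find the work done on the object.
W = F·d·cosθ = (159)(8)cos(60°) = 636.0 J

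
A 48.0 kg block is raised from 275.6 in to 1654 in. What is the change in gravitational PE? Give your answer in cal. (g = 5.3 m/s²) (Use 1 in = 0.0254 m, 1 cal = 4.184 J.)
Convert to SI: m = 48.0 kg, Δh = 35.0114 m
ΔPE = mgΔh = (48.0)(5.3)(35.0114) = 8906.89 J = 2129 cal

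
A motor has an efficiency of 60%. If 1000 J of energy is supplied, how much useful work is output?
W_out = η·W_in = 0.6·1000 = 600.0 J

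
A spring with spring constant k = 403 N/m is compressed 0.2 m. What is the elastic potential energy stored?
PE = ½kx² = ½(403)(0.2)² = 8.06 J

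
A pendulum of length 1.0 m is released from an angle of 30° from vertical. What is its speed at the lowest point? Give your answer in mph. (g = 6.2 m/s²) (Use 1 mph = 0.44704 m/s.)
h = L(1 − cosθ) = 1.0(1 − cos30°) = 0.133975 m
v = √(2gh) = √(2·6.2·0.133975) = 1.28891 m/s = 2.883 mph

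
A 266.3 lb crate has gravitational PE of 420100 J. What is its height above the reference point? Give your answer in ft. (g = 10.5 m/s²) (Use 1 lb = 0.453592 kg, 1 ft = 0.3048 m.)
Convert to SI: m = 120.792 kg, PE = 420100 J
h = PE/(mg) = 420100/(120.792·10.5) = 331.228 m = 1087 ft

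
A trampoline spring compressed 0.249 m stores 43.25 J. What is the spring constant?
k = 2·PE/x² = 2·43.25/(0.249)² = 1395 N/m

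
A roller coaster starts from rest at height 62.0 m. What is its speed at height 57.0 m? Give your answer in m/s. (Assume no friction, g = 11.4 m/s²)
mgh₁ = mgh₂ + ½mv² ⇒ v = √(2g(h₁−h₂)) = √(2·11.4·5.0) = 10.68 m/s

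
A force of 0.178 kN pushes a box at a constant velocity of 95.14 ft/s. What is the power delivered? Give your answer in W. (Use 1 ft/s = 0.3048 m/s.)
Convert to SI: F = 178.0 N, v = 28.9987 m/s
P = Fv = (178.0)(28.9987) = 5162 W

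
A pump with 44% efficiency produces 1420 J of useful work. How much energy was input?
W_in = W_out/η = 1420/0.44 = 3227 J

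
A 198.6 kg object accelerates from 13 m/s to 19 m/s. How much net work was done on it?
W = ΔKE = ½m(v₂² − v₁²) = ½(198.6)(19² − 13²) = 19065.6 J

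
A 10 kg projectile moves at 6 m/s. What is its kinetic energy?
KE = ½mv² = ½(10)(6)² = 180.0 J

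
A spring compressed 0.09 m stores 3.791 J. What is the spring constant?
k = 2·PE/x² = 2·3.791/(0.09)² = 936.0 N/m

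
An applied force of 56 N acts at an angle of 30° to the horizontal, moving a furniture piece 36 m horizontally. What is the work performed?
W = F·d·cosθ = (56)(36)cos(30°) = 1746 J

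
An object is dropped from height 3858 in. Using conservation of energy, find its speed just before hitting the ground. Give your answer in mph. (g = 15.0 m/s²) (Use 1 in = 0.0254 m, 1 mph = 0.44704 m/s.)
Convert to SI: h = 97.9932 m
mgh = ½mv² ⇒ v = √(2gh) = √(2·15.0·97.9932) = 54.2199 m/s = 121.3 mph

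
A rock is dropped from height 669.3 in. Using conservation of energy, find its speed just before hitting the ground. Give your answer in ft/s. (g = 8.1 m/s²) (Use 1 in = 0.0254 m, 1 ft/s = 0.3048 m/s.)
Convert to SI: h = 17.0002 m
mgh = ½mv² ⇒ v = √(2gh) = √(2·8.1·17.0002) = 16.5953 m/s = 54.45 ft/s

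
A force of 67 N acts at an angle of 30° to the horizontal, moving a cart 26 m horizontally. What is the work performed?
W = F·d·cosθ = (67)(26)cos(30°) = 1509 J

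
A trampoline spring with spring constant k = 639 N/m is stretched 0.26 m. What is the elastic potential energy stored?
PE = ½kx² = ½(639)(0.26)² = 21.6 J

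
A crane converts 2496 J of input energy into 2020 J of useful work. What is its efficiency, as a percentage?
η = W_out/W_in = 2020/2496 = 80.93%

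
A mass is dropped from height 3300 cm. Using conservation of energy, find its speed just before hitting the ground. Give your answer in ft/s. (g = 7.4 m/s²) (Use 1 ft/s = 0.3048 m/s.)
Convert to SI: h = 33.0 m
mgh = ½mv² ⇒ v = √(2gh) = √(2·7.4·33.0) = 22.0998 m/s = 72.51 ft/s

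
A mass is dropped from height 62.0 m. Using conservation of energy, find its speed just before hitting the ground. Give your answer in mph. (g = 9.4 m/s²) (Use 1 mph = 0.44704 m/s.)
mgh = ½mv² ⇒ v = √(2gh) = √(2·9.4·62.0) = 34.1409 m/s = 76.37 mph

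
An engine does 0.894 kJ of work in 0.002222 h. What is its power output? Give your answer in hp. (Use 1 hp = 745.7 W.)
Convert to SI: W = 894.0 J, t = 7.9992 s
P = W/t = 894.0/7.9992 = 111.761 W = 0.1499 hp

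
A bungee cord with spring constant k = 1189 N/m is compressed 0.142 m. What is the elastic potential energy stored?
PE = ½kx² = ½(1189)(0.142)² = 11.99 J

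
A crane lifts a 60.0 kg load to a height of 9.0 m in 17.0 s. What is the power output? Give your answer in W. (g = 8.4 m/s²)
P = mgh/t = (60.0)(8.4)(9.0)/17.0 = 266.8 W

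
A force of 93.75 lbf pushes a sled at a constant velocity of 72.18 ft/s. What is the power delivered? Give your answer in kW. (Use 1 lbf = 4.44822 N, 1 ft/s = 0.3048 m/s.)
Convert to SI: F = 417.021 N, v = 22.0005 m/s
P = Fv = (417.021)(22.0005) = 9174.65 W = 9.175 kW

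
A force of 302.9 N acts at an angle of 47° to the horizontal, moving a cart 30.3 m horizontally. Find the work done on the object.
W = F·d·cosθ = (302.9)(30.3)cos(47°) = 6259 J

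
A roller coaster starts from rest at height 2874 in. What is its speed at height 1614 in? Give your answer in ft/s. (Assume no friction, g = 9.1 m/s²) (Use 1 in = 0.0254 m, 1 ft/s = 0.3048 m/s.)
Convert to SI: h₁−h₂ = 32.004 m
mgh₁ = mgh₂ + ½mv² ⇒ v = √(2g(h₁−h₂)) = √(2·9.1·32.004) = 24.1345 m/s = 79.18 ft/s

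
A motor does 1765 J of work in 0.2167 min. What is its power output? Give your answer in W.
Convert to SI: W = 1765.0 J, t = 13.002 s
P = W/t = 1765.0/13.002 = 135.7 W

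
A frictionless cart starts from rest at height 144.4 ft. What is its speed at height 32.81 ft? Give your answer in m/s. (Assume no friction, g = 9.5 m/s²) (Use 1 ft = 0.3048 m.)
Convert to SI: h₁−h₂ = 34.0126 m
mgh₁ = mgh₂ + ½mv² ⇒ v = √(2g(h₁−h₂)) = √(2·9.5·34.0126) = 25.42 m/s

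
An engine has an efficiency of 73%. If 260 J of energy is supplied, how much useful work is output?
W_out = η·W_in = 0.73·260 = 189.8 J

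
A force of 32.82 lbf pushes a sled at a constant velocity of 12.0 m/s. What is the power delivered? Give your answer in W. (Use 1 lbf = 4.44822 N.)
Convert to SI: F = 145.991 N, v = 12.0 m/s
P = Fv = (145.991)(12.0) = 1752 W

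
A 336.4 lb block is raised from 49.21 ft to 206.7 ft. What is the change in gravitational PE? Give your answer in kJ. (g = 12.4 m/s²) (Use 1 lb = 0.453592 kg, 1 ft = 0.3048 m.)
Convert to SI: m = 152.588 kg, Δh = 48.003 m
ΔPE = mgΔh = (152.588)(12.4)(48.003) = 90826.2 J = 90.83 kJ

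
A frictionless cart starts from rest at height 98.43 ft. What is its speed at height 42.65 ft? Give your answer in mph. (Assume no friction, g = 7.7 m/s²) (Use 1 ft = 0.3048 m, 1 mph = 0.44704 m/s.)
Convert to SI: h₁−h₂ = 17.0017 m
mgh₁ = mgh₂ + ½mv² ⇒ v = √(2g(h₁−h₂)) = √(2·7.7·17.0017) = 16.1811 m/s = 36.2 mph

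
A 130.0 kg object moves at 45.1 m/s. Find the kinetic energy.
KE = ½mv² = ½(130.0)(45.1)² = 132200 J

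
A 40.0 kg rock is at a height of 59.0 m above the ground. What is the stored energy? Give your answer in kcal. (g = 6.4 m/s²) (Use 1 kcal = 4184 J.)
PE = mgh = (40.0)(6.4)(59.0) = 15104.0 J = 3.61 kcal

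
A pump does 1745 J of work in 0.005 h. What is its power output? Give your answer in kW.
Convert to SI: W = 1745.0 J, t = 18.0 s
P = W/t = 1745.0/18.0 = 96.9444 W = 0.09694 kW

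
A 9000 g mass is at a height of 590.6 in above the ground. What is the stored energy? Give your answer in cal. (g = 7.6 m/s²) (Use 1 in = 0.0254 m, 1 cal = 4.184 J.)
Convert to SI: m = 9.0 kg, h = 15.0012 m
PE = mgh = (9.0)(7.6)(15.0012) = 1026.08 J = 245.2 cal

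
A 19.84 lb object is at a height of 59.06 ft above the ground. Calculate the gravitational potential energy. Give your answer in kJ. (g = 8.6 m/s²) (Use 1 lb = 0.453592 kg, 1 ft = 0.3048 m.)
Convert to SI: m = 8.99927 kg, h = 18.0015 m
PE = mgh = (8.99927)(8.6)(18.0015) = 1393.2 J = 1.393 kJ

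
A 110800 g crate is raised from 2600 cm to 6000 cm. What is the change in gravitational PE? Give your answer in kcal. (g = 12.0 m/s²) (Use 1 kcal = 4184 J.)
Convert to SI: m = 110.8 kg, Δh = 34.0 m
ΔPE = mgΔh = (110.8)(12.0)(34.0) = 45206.4 J = 10.8 kcal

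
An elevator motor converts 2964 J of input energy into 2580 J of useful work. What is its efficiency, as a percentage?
η = W_out/W_in = 2580/2964 = 87.04%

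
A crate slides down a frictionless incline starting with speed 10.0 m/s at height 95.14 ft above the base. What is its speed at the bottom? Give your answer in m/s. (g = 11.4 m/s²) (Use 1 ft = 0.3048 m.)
Convert to SI: v₀ = 10.0 m/s, h = 28.9987 m
½mv₀² + mgh = ½mv² ⇒ v = √(v₀² + 2gh) = √(10.0² + 2·11.4·28.9987) = 27.59 m/s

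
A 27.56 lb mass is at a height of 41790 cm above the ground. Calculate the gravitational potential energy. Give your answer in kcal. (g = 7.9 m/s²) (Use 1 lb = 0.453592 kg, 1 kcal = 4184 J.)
Convert to SI: m = 12.501 kg, h = 417.9 m
PE = mgh = (12.501)(7.9)(417.9) = 41270.9 J = 9.864 kcal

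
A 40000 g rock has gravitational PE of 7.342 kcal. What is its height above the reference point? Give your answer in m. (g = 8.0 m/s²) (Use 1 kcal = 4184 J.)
Convert to SI: m = 40.0 kg, PE = 30718.9 J
h = PE/(mg) = 30718.9/(40.0·8.0) = 96.0 m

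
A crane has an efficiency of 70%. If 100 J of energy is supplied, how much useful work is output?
W_out = η·W_in = 0.7·100 = 70.0 J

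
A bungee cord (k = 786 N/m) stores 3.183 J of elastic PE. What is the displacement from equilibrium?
x = √(2·PE/k) = √(2·3.183/786) = 0.09 m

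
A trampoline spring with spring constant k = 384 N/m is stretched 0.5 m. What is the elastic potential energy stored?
PE = ½kx² = ½(384)(0.5)² = 48.0 J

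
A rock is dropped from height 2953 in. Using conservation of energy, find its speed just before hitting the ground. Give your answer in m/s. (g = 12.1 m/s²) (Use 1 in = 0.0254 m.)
Convert to SI: h = 75.0062 m
mgh = ½mv² ⇒ v = √(2gh) = √(2·12.1·75.0062) = 42.6 m/s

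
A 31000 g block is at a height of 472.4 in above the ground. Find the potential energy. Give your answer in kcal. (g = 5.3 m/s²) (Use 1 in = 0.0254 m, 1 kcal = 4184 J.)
Convert to SI: m = 31.0 kg, h = 11.999 m
PE = mgh = (31.0)(5.3)(11.999) = 1971.43 J = 0.4712 kcal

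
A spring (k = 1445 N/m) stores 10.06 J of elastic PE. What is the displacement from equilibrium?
x = √(2·PE/k) = √(2·10.06/1445) = 0.118 m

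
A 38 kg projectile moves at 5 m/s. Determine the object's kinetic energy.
KE = ½mv² = ½(38)(5)² = 475.0 J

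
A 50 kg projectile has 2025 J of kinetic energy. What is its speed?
v = √(2·KE/m) = √(2·2025/50) = 9.0 m/s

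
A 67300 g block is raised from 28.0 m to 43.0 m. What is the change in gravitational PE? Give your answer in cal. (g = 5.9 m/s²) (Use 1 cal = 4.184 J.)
Convert to SI: m = 67.3 kg, Δh = 15.0 m
ΔPE = mgΔh = (67.3)(5.9)(15.0) = 5956.05 J = 1424 cal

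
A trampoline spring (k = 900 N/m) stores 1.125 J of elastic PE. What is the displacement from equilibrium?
x = √(2·PE/k) = √(2·1.125/900) = 0.05 m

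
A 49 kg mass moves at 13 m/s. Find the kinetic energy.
KE = ½mv² = ½(49)(13)² = 4140.5 J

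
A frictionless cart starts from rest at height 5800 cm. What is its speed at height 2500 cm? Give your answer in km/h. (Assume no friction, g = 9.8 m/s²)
Convert to SI: h₁−h₂ = 33.0 m
mgh₁ = mgh₂ + ½mv² ⇒ v = √(2g(h₁−h₂)) = √(2·9.8·33.0) = 25.4323 m/s = 91.56 km/h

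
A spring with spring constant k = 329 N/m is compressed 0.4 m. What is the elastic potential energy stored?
PE = ½kx² = ½(329)(0.4)² = 26.32 J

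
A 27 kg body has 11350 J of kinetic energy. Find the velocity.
v = √(2·KE/m) = √(2·11350/27) = 29.0 m/s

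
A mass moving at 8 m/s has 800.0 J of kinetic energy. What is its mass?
m = 2·KE/v² = 2·800.0/(8)² = 25.0 kg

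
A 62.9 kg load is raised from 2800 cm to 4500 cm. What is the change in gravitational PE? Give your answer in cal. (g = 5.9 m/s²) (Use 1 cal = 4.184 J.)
Convert to SI: m = 62.9 kg, Δh = 17.0 m
ΔPE = mgΔh = (62.9)(5.9)(17.0) = 6308.87 J = 1508 cal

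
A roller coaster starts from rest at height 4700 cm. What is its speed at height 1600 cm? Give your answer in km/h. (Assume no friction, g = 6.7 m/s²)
Convert to SI: h₁−h₂ = 31.0 m
mgh₁ = mgh₂ + ½mv² ⇒ v = √(2g(h₁−h₂)) = √(2·6.7·31.0) = 20.3814 m/s = 73.37 km/h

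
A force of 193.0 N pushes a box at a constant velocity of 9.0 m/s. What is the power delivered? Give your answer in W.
P = Fv = (193.0)(9.0) = 1737 W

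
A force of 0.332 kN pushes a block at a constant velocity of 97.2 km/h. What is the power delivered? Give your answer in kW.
Convert to SI: F = 332.0 N, v = 27.0 m/s
P = Fv = (332.0)(27.0) = 8964.0 W = 8.964 kW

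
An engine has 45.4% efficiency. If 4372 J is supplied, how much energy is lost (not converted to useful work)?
W_lost = W_in(1 − η) = 4372·(1 − 0.454) = 2387 J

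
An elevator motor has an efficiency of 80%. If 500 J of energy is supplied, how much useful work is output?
W_out = η·W_in = 0.8·500 = 400.0 J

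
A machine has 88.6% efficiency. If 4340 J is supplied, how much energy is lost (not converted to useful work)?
W_lost = W_in(1 − η) = 4340·(1 − 0.886) = 494.8 J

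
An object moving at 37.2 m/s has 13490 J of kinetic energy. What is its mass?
m = 2·KE/v² = 2·13490/(37.2)² = 19.5 kg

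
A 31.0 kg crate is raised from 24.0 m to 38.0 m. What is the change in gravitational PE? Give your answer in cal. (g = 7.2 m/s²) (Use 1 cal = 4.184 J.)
ΔPE = mgΔh = (31.0)(7.2)(14.0) = 3124.8 J = 746.8 cal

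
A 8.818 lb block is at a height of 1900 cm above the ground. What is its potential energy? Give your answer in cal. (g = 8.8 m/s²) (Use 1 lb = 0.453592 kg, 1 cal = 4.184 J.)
Convert to SI: m = 3.99977 kg, h = 19.0 m
PE = mgh = (3.99977)(8.8)(19.0) = 668.762 J = 159.8 cal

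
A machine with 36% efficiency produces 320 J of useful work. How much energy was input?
W_in = W_out/η = 320/0.36 = 888.9 J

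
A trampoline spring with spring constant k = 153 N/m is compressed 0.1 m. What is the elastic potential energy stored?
PE = ½kx² = ½(153)(0.1)² = 0.765 J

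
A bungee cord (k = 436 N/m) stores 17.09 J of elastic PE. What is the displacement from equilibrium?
x = √(2·PE/k) = √(2·17.09/436) = 0.28 m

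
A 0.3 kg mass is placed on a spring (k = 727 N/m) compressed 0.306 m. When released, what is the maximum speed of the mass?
½kx² = ½mv² ⇒ v = x√(k/m) = (0.306)√(727/0.3) = 15.06 m/s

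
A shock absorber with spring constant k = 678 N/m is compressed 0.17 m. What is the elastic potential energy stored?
PE = ½kx² = ½(678)(0.17)² = 9.797 J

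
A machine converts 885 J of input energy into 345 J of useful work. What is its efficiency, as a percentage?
η = W_out/W_in = 345/885 = 38.98%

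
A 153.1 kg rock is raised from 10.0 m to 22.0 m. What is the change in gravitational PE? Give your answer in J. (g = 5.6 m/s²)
ΔPE = mgΔh = (153.1)(5.6)(12.0) = 10290 J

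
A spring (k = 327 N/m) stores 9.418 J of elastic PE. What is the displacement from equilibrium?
x = √(2·PE/k) = √(2·9.418/327) = 0.24 m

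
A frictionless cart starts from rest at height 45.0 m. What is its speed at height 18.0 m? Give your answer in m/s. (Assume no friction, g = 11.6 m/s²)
mgh₁ = mgh₂ + ½mv² ⇒ v = √(2g(h₁−h₂)) = √(2·11.6·27.0) = 25.03 m/s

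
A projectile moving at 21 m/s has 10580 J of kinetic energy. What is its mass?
m = 2·KE/v² = 2·10580/(21)² = 47.98 kg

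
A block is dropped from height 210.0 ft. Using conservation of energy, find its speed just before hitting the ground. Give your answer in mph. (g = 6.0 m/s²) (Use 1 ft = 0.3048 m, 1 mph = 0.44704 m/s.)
Convert to SI: h = 64.008 m
mgh = ½mv² ⇒ v = √(2gh) = √(2·6.0·64.008) = 27.7145 m/s = 62.0 mph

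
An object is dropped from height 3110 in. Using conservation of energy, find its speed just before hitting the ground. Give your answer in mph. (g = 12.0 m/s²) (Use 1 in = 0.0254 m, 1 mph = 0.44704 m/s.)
Convert to SI: h = 78.994 m
mgh = ½mv² ⇒ v = √(2gh) = √(2·12.0·78.994) = 43.5414 m/s = 97.4 mph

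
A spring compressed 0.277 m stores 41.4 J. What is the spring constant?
k = 2·PE/x² = 2·41.4/(0.277)² = 1079 N/m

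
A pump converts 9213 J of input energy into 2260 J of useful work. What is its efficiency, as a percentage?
η = W_out/W_in = 2260/9213 = 24.53%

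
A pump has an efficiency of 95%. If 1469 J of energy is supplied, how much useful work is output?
W_out = η·W_in = 0.95·1469 = 1395.55 J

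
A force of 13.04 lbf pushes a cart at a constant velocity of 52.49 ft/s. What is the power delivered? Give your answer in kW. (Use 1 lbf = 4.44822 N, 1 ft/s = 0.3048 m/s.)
Convert to SI: F = 58.0048 N, v = 15.999 m/s
P = Fv = (58.0048)(15.999) = 928.016 W = 0.928 kW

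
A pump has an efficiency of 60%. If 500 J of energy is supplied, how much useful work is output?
W_out = η·W_in = 0.6·500 = 300.0 J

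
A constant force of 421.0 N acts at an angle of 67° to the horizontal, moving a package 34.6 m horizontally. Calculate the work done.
W = F·d·cosθ = (421.0)(34.6)cos(67°) = 5692 J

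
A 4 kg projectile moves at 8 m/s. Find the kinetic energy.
KE = ½mv² = ½(4)(8)² = 128.0 J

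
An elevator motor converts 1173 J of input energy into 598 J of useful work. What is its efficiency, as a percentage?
η = W_out/W_in = 598/1173 = 50.98%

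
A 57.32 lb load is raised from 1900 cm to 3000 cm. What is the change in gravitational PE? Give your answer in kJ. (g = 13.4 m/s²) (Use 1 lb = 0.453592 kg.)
Convert to SI: m = 25.9999 kg, Δh = 11.0 m
ΔPE = mgΔh = (25.9999)(13.4)(11.0) = 3832.38 J = 3.832 kJ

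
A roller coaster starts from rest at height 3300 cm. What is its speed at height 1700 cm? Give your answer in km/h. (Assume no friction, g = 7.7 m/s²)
Convert to SI: h₁−h₂ = 16.0 m
mgh₁ = mgh₂ + ½mv² ⇒ v = √(2g(h₁−h₂)) = √(2·7.7·16.0) = 15.6971 m/s = 56.51 km/h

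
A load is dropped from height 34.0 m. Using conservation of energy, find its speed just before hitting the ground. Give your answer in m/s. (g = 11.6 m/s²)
mgh = ½mv² ⇒ v = √(2gh) = √(2·11.6·34.0) = 28.09 m/s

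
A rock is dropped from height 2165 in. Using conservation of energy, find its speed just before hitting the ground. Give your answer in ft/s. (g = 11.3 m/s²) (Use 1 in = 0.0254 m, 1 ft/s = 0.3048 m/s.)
Convert to SI: h = 54.991 m
mgh = ½mv² ⇒ v = √(2gh) = √(2·11.3·54.991) = 35.2533 m/s = 115.7 ft/s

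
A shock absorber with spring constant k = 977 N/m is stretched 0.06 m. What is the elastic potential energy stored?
PE = ½kx² = ½(977)(0.06)² = 1.759 J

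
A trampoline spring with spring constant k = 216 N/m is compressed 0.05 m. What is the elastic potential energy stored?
PE = ½kx² = ½(216)(0.05)² = 0.27 J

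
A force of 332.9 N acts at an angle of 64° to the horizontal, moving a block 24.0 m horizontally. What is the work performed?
W = F·d·cosθ = (332.9)(24.0)cos(64°) = 3502 J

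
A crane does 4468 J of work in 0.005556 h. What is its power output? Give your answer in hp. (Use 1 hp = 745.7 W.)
Convert to SI: W = 4468.0 J, t = 20.0016 s
P = W/t = 4468.0/20.0016 = 223.382 W = 0.2996 hp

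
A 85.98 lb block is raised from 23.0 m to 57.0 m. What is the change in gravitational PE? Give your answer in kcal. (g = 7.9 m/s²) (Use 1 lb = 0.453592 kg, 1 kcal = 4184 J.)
Convert to SI: m = 38.9998 kg, Δh = 34.0 m
ΔPE = mgΔh = (38.9998)(7.9)(34.0) = 10475.4 J = 2.504 kcal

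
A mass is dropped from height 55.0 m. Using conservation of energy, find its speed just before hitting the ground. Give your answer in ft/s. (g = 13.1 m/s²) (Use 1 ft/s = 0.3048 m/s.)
mgh = ½mv² ⇒ v = √(2gh) = √(2·13.1·55.0) = 37.9605 m/s = 124.5 ft/s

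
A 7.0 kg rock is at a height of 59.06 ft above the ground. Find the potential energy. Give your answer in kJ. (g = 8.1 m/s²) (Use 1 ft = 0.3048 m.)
Convert to SI: m = 7.0 kg, h = 18.0015 m
PE = mgh = (7.0)(8.1)(18.0015) = 1020.68 J = 1.021 kJ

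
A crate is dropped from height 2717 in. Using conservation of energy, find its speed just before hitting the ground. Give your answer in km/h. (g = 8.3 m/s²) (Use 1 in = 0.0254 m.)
Convert to SI: h = 69.0118 m
mgh = ½mv² ⇒ v = √(2gh) = √(2·8.3·69.0118) = 33.8467 m/s = 121.8 km/h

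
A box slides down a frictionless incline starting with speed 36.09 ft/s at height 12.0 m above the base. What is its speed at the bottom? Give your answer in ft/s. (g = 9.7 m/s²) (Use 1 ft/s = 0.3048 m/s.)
Convert to SI: v₀ = 11.0002 m/s, h = 12.0 m
½mv₀² + mgh = ½mv² ⇒ v = √(v₀² + 2gh) = √(11.0002² + 2·9.7·12.0) = 18.8097 m/s = 61.71 ft/s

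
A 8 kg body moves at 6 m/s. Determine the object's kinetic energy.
KE = ½mv² = ½(8)(6)² = 144.0 J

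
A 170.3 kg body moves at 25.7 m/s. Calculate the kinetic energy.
KE = ½mv² = ½(170.3)(25.7)² = 56240 J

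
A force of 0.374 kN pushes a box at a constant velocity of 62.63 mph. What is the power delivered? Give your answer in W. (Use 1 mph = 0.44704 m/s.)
Convert to SI: F = 374.0 N, v = 27.9981 m/s
P = Fv = (374.0)(27.9981) = 10470 W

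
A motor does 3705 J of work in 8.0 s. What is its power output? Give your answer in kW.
P = W/t = 3705.0/8.0 = 463.125 W = 0.4631 kW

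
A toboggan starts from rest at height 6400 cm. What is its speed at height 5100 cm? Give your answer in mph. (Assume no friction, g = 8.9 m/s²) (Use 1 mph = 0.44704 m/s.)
Convert to SI: h₁−h₂ = 13.0 m
mgh₁ = mgh₂ + ½mv² ⇒ v = √(2g(h₁−h₂)) = √(2·8.9·13.0) = 15.2118 m/s = 34.03 mph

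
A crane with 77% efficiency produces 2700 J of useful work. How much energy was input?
W_in = W_out/η = 2700/0.77 = 3506 J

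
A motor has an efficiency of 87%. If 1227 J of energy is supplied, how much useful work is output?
W_out = η·W_in = 0.87·1227 = 1067.49 J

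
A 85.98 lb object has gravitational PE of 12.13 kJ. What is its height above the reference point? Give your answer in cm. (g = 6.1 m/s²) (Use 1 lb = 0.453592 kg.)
Convert to SI: m = 38.9998 kg, PE = 12130.0 J
h = PE/(mg) = 12130.0/(38.9998·6.1) = 50.988 m = 5099 cm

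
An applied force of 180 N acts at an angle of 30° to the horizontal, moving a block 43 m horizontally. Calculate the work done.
W = F·d·cosθ = (180)(43)cos(30°) = 6703 J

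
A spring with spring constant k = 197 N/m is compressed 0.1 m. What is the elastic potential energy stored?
PE = ½kx² = ½(197)(0.1)² = 0.985 J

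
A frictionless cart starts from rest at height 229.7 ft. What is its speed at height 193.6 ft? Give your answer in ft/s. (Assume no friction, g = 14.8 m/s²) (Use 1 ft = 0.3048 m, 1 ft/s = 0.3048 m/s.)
Convert to SI: h₁−h₂ = 11.0033 m
mgh₁ = mgh₂ + ½mv² ⇒ v = √(2g(h₁−h₂)) = √(2·14.8·11.0033) = 18.0471 m/s = 59.21 ft/s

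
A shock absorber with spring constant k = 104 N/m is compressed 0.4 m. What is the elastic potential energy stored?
PE = ½kx² = ½(104)(0.4)² = 8.32 J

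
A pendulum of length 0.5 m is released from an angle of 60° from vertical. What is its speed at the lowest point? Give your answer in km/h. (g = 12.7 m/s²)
h = L(1 − cosθ) = 0.5(1 − cos60°) = 0.25 m
v = √(2gh) = √(2·12.7·0.25) = 2.51992 m/s = 9.072 km/h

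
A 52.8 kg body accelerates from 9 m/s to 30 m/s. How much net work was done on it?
W = ΔKE = ½m(v₂² − v₁²) = ½(52.8)(30² − 9²) = 21621.6 J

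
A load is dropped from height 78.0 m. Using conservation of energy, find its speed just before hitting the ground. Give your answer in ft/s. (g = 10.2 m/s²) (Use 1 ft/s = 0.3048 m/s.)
mgh = ½mv² ⇒ v = √(2gh) = √(2·10.2·78.0) = 39.8898 m/s = 130.9 ft/s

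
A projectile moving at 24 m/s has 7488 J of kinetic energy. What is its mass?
m = 2·KE/v² = 2·7488/(24)² = 26.0 kg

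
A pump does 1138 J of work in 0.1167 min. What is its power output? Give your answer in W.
Convert to SI: W = 1138.0 J, t = 7.002 s
P = W/t = 1138.0/7.002 = 162.5 W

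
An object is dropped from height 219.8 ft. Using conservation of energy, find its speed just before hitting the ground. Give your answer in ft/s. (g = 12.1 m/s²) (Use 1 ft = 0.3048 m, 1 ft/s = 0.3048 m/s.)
Convert to SI: h = 66.995 m
mgh = ½mv² ⇒ v = √(2gh) = √(2·12.1·66.995) = 40.2651 m/s = 132.1 ft/s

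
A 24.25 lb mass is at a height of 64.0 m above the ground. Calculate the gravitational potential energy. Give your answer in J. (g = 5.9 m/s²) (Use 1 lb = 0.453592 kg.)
Convert to SI: m = 10.9996 kg, h = 64.0 m
PE = mgh = (10.9996)(5.9)(64.0) = 4153 J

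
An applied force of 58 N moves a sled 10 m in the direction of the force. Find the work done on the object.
W = F·d = (58)(10) = 580.0 J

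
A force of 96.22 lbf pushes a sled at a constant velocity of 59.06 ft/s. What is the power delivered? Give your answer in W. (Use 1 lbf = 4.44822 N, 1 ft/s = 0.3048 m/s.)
Convert to SI: F = 428.008 N, v = 18.0015 m/s
P = Fv = (428.008)(18.0015) = 7705 W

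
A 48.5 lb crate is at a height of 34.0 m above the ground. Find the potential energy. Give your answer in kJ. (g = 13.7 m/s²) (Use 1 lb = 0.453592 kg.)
Convert to SI: m = 21.9992 kg, h = 34.0 m
PE = mgh = (21.9992)(13.7)(34.0) = 10247.2 J = 10.25 kJ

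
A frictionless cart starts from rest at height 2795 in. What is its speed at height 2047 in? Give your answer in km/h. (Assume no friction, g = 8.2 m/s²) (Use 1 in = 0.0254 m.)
Convert to SI: h₁−h₂ = 18.9992 m
mgh₁ = mgh₂ + ½mv² ⇒ v = √(2g(h₁−h₂)) = √(2·8.2·18.9992) = 17.6518 m/s = 63.55 km/h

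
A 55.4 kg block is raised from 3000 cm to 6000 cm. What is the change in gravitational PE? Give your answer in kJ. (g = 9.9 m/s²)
Convert to SI: m = 55.4 kg, Δh = 30.0 m
ΔPE = mgΔh = (55.4)(9.9)(30.0) = 16453.8 J = 16.45 kJ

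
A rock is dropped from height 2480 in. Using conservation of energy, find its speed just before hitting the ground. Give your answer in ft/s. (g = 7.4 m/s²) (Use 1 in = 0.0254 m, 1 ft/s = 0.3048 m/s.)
Convert to SI: h = 62.992 m
mgh = ½mv² ⇒ v = √(2gh) = √(2·7.4·62.992) = 30.5333 m/s = 100.2 ft/s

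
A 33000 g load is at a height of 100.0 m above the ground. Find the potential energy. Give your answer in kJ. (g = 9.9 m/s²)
Convert to SI: m = 33.0 kg, h = 100.0 m
PE = mgh = (33.0)(9.9)(100.0) = 32670.0 J = 32.67 kJ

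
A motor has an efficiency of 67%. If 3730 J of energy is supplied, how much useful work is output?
W_out = η·W_in = 0.67·3730 = 2499.1 J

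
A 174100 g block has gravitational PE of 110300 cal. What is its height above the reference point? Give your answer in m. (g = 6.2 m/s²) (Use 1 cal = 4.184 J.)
Convert to SI: m = 174.1 kg, PE = 461495 J
h = PE/(mg) = 461495/(174.1·6.2) = 427.5 m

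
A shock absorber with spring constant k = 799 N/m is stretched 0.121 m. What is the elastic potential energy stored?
PE = ½kx² = ½(799)(0.121)² = 5.849 J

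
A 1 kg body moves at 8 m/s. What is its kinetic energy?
KE = ½mv² = ½(1)(8)² = 32.0 J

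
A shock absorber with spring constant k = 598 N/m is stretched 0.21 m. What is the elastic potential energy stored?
PE = ½kx² = ½(598)(0.21)² = 13.19 J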